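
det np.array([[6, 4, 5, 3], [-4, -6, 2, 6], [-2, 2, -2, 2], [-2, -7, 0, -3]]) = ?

Expand along row 4 (it has 1 zero):
  − (-2) · M_41   where M_41 = det([4 5 3; -6 2 6; 2 -2 2]) = 208
  + (-7) · M_42   where M_42 = det([6 5 3; -4 2 6; -2 -2 2]) = 112
  + (-3) · M_44   where M_44 = det([6 4 5; -4 -6 2; -2 2 -2]) = -100
det = (-1)·(-2)·(208) + (+1)·(-7)·(112) + (+1)·(-3)·(-100) = -68

-68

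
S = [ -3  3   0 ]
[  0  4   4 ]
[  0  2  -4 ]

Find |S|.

Expand along column 1:
  + (-3) · |4 4; 2 -4| = (-3)·(-16 − 8) = 72

72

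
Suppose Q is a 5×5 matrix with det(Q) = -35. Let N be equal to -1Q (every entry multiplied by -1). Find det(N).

35

For a 5×5 matrix, det(-1Q) = (-1)^5·det(Q) = -1·det(Q).
det(N) = (-1)·(-35) = 35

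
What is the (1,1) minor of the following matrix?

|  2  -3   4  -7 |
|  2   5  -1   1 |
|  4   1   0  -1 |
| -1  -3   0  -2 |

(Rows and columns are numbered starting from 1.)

The minor is -5.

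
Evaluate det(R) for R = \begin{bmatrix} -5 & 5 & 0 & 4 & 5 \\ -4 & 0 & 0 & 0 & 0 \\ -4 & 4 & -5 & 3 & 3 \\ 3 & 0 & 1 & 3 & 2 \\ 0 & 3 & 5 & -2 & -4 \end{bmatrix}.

1540

Expand along row 2 (it has 4 zeros):
  − (-4) · M_21   where M_21 = det([5 0 4 5; 4 -5 3 3; 0 1 3 2; 3 5 -2 -4]) = 385
det = (-1)·(-4)·(385) = 1540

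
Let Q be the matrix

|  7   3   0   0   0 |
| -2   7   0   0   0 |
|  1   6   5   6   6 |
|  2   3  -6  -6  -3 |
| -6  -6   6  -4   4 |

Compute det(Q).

Q is block lower-triangular with a 2×2 block and a 3×3 block on the diagonal, so its determinant equals the product of the determinants of the diagonal blocks.
det of the 2×2 block = 55
det of the 3×3 block = 216
det = (55)·(216) = 11880

det(Q) = 11880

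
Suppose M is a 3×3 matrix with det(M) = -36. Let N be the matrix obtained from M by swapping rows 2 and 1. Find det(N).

Swapping two rows multiplies the determinant by −1.
det(N) = (-1)·(-36) = 36

The determinant is 36.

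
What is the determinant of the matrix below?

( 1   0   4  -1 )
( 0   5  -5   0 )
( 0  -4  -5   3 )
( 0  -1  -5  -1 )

135

Expand along column 1 (it has 3 zeros):
  + (1) · M_11   where M_11 = det([5 -5 0; -4 -5 3; -1 -5 -1]) = 135
det = (+1)·(1)·(135) = 135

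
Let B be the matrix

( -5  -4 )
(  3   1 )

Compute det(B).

det(B) = (-5)·1 − (-4)·3 = -5 − (-12) = 7

det(B) = 7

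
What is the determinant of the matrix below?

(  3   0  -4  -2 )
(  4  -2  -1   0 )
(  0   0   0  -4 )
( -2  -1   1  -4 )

Expand along row 3 (it has 3 zeros):
  − (-4) · M_34   where M_34 = det([3 0 -4; 4 -2 -1; -2 -1 1]) = 23
det = (-1)·(-4)·(23) = 92

92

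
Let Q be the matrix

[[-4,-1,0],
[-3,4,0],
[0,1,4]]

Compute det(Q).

-76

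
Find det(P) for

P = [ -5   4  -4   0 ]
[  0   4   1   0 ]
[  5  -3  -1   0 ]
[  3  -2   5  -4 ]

-420

Expand along column 4 (it has 3 zeros):
  + (-4) · M_44   where M_44 = det([-5 4 -4; 0 4 1; 5 -3 -1]) = 105
det = (+1)·(-4)·(105) = -420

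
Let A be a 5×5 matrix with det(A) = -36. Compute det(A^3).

det(A^3) = (det A)^3 = (-36)^3 = -46656

-46656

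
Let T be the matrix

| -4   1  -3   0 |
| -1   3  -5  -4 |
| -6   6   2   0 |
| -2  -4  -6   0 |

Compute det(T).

det(T) = 144

Expand along column 4 (it has 3 zeros):
  + (-4) · M_24   where M_24 = det([-4 1 -3; -6 6 2; -2 -4 -6]) = -36
det = (+1)·(-4)·(-36) = 144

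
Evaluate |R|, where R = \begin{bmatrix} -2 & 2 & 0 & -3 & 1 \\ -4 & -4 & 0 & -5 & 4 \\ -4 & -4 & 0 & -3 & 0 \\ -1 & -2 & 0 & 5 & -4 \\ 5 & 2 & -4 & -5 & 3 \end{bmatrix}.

Expand along column 3 (it has 4 zeros):
  + (-4) · M_53   where M_53 = det([-2 2 -3 1; -4 -4 -5 4; -4 -4 -3 0; -1 -2 5 -4]) = 224
det = (+1)·(-4)·(224) = -896

The determinant is -896.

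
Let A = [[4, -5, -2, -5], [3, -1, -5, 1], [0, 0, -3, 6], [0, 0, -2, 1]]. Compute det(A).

A is block upper-triangular with a 2×2 block and a 2×2 block on the diagonal, so its determinant equals the product of the determinants of the diagonal blocks.
det of the 2×2 block = 11
det of the 2×2 block = 9
det = (11)·(9) = 99

The determinant is 99.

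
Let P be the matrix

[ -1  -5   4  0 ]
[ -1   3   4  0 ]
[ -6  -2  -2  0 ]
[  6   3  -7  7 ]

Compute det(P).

Expand along column 4 (it has 3 zeros):
  + (7) · M_44   where M_44 = det([-1 -5 4; -1 3 4; -6 -2 -2]) = 208
det = (+1)·(7)·(208) = 1456

det(P) = 1456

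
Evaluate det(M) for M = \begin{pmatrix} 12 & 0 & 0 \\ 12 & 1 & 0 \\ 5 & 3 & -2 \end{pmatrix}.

M is lower triangular, so det(M) is the product of the diagonal entries:
det = (12) · (1) · (-2) = -24

|M| = -24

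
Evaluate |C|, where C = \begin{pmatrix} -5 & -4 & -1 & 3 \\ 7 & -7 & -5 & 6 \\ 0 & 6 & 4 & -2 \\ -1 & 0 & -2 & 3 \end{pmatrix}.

Expand along row 3 (it has 1 zero):
  − (6) · M_32   where M_32 = det([-5 -1 3; 7 -5 6; -1 -2 3]) = -15
  + (4) · M_33   where M_33 = det([-5 -4 3; 7 -7 6; -1 0 3]) = 192
  − (-2) · M_34   where M_34 = det([-5 -4 -1; 7 -7 -5; -1 0 -2]) = -139
det = (-1)·(6)·(-15) + (+1)·(4)·(192) + (-1)·(-2)·(-139) = 580

det(C) = 580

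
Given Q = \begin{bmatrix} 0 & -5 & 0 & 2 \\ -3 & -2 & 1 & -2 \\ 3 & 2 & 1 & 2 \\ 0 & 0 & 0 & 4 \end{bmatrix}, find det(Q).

Expand along row 4 (it has 3 zeros):
  + (4) · M_44   where M_44 = det([0 -5 0; -3 -2 1; 3 2 1]) = -30
det = (+1)·(4)·(-30) = -120

The determinant is -120.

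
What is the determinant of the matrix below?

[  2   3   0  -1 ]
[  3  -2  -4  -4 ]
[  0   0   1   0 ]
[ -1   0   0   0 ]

Expand along row 3 (it has 3 zeros):
  + (1) · M_33   where M_33 = det([2 3 -1; 3 -2 -4; -1 0 0]) = 14
det = (+1)·(1)·(14) = 14

The determinant is 14.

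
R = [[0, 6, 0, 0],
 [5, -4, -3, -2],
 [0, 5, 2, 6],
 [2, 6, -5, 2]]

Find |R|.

Expand along row 1 (it has 3 zeros):
  − (6) · M_12   where M_12 = det([5 -3 -2; 0 2 6; 2 -5 2]) = 142
det = (-1)·(6)·(142) = -852

det(R) = -852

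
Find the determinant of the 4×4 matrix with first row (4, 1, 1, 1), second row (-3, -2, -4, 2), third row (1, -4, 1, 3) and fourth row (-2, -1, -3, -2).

Expand along row 1:
  + (4) · M_11   where M_11 = det([-2 -4 2; -4 1 3; -1 -3 -2]) = 56
  − (1) · M_12   where M_12 = det([-3 -4 2; 1 1 3; -2 -3 -2]) = -7
  + (1) · M_13   where M_13 = det([-3 -2 2; 1 -4 3; -2 -1 -2]) = -43
  − (1) · M_14   where M_14 = det([-3 -2 -4; 1 -4 1; -2 -1 -3]) = -5
det = (+1)·(4)·(56) + (-1)·(1)·(-7) + (+1)·(1)·(-43) + (-1)·(1)·(-5) = 193

193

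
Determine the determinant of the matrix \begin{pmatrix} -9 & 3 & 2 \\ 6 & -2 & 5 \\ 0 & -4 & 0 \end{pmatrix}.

Expand along row 3:
  − (-4) · |-9 2; 6 5| = −(-4)·(-45 − 12) = -228

The determinant is -228.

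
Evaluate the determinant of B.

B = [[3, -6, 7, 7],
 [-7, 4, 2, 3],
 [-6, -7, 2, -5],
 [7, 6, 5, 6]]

The determinant is -5069.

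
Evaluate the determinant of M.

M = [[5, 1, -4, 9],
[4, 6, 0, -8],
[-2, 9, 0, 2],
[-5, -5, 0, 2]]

Expand along column 3 (it has 3 zeros):
  + (-4) · M_13   where M_13 = det([4 6 -8; -2 9 2; -5 -5 2]) = -364
det = (+1)·(-4)·(-364) = 1456

1456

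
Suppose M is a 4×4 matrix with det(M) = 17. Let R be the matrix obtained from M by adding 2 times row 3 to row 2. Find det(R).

Adding a multiple of one row to another leaves the determinant unchanged.
det(R) = (1)·(17) = 17

17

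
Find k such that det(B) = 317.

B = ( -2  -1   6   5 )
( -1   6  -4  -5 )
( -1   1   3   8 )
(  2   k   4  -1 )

Expanding along the column containing k, det(B) is linear in k: det(B) = (77)·k + (779).
Set (77)·k + (779) = 317  ⇒  (77)·k = -462  ⇒  k = -6.

-6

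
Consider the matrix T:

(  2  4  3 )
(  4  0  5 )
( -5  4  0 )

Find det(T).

-92

Expand along row 2:
  − 4 · |4 3; 4 0| = −4·(0 − 12) = 48
  − 5 · |2 4; -5 4| = −5·(8 − (-20)) = -140
Sum: (48) + (-140) = -92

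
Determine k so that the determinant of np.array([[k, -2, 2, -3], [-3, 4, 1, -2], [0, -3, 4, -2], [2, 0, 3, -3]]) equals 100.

3

Expanding along the column containing k, det(A) is linear in k: det(A) = (-15)·k + (145).
Set (-15)·k + (145) = 100  ⇒  (-15)·k = -45  ⇒  k = 3.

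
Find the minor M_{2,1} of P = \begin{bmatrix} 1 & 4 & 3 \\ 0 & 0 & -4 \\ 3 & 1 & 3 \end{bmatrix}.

Delete row 2 and column 1; the remaining 2×2 submatrix is [4 3; 1 3].
Its determinant is 4·3 − 3·1 = 9.

9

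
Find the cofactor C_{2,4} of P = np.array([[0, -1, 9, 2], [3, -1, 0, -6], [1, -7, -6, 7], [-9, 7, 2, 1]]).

Delete row 2 and column 4; the remaining 3×3 submatrix is [0 -1 9; 1 -7 -6; -9 7 2].
Its determinant is -556.
The cofactor carries sign (−1)^(2+4) = +1, so C_{2,4} = +(-556) = -556.

The cofactor is -556.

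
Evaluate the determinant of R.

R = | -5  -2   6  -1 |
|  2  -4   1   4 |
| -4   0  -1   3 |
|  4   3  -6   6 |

Expand along row 3 (it has 1 zero):
  + (-4) · M_31   where M_31 = det([-2 6 -1; -4 1 4; 3 -6 6]) = 135
  + (-1) · M_33   where M_33 = det([-5 -2 -1; 2 -4 4; 4 3 6]) = 150
  − (3) · M_34   where M_34 = det([-5 -2 6; 2 -4 1; 4 3 -6]) = -5
det = (+1)·(-4)·(135) + (+1)·(-1)·(150) + (-1)·(3)·(-5) = -675

det(R) = -675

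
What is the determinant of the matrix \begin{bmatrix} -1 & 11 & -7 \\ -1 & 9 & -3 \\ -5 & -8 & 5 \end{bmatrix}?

Expand along column 1:
  + (-1) · |9 -3; -8 5| = (-1)·(45 − 24) = -21
  − (-1) · |11 -7; -8 5| = −(-1)·(55 − 56) = -1
  + (-5) · |11 -7; 9 -3| = (-5)·(-33 − (-63)) = -150
Sum: (-21) + (-1) + (-150) = -172

The determinant is -172.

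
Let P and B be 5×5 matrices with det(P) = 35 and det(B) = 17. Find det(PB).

det(PB) = det(P)·det(B) = (35)·(17) = 595

595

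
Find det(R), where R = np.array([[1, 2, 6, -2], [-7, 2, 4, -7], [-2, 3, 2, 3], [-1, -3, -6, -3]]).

242

Expand along row 1:
  + (1) · M_11   where M_11 = det([2 4 -7; 3 2 3; -3 -6 -3]) = 108
  − (2) · M_12   where M_12 = det([-7 4 -7; -2 2 3; -1 -6 -3]) = -218
  + (6) · M_13   where M_13 = det([-7 2 -7; -2 3 3; -1 -3 -3]) = -81
  − (-2) · M_14   where M_14 = det([-7 2 4; -2 3 2; -1 -3 -6]) = 92
det = (+1)·(1)·(108) + (-1)·(2)·(-218) + (+1)·(6)·(-81) + (-1)·(-2)·(92) = 242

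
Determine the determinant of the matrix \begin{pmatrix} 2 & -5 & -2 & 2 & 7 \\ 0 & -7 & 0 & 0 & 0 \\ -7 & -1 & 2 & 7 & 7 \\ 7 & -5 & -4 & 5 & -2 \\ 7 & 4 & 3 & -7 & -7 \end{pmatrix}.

21560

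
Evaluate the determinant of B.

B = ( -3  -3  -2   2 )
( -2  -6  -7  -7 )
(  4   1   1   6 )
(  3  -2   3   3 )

|B| = -969

Expand along row 1:
  + (-3) · M_11   where M_11 = det([-6 -7 -7; 1 1 6; -2 3 3]) = 160
  − (-3) · M_12   where M_12 = det([-2 -7 -7; 4 1 6; 3 3 3]) = -75
  + (-2) · M_13   where M_13 = det([-2 -6 -7; 4 1 6; 3 -2 3]) = 11
  − (2) · M_14   where M_14 = det([-2 -6 -7; 4 1 1; 3 -2 3]) = 121
det = (+1)·(-3)·(160) + (-1)·(-3)·(-75) + (+1)·(-2)·(11) + (-1)·(2)·(121) = -969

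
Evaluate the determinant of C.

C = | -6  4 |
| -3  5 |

-18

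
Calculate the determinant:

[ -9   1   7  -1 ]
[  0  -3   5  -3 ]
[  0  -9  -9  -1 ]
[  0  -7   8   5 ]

Expand along column 1 (it has 3 zeros):
  + (-9) · M_11   where M_11 = det([-3 5 -3; -9 -9 -1; -7 8 5]) = 776
det = (+1)·(-9)·(776) = -6984

The determinant is -6984.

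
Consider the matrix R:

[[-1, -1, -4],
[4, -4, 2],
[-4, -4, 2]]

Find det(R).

Expand along column 1:
  + (-1) · |-4 2; -4 2| = (-1)·(-8 − (-8)) = 0
  − 4 · |-1 -4; -4 2| = −4·(-2 − 16) = 72
  + (-4) · |-1 -4; -4 2| = (-4)·(-2 − 16) = 72
Sum: (0) + (72) + (72) = 144

|R| = 144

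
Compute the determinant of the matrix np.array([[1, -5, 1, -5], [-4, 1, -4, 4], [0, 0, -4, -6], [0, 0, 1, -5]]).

-494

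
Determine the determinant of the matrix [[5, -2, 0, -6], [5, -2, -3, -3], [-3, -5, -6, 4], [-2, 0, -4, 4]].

156

Expand along row 1 (it has 1 zero):
  + (5) · M_11   where M_11 = det([-2 -3 -3; -5 -6 4; 0 -4 4]) = -104
  − (-2) · M_12   where M_12 = det([5 -3 -3; -3 -6 4; -2 -4 4]) = -52
  − (-6) · M_14   where M_14 = det([5 -2 -3; -3 -5 -6; -2 0 -4]) = 130
det = (+1)·(5)·(-104) + (-1)·(-2)·(-52) + (-1)·(-6)·(130) = 156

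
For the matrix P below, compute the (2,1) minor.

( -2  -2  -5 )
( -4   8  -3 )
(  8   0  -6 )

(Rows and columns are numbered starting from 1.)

Delete row 2 and column 1; the remaining 2×2 submatrix is [-2 -5; 0 -6].
Its determinant is (-2)·(-6) − (-5)·0 = 12.

12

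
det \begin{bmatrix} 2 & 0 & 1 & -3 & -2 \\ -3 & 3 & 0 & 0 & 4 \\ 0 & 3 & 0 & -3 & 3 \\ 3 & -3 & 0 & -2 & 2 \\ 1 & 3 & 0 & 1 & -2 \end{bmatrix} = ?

186

Expand along column 3 (it has 4 zeros):
  + (1) · M_13   where M_13 = det([-3 3 0 4; 0 3 -3 3; 3 -3 -2 2; 1 3 1 -2]) = 186
det = (+1)·(1)·(186) = 186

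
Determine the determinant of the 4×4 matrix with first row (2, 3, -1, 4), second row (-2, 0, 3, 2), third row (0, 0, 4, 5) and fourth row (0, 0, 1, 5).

The determinant is 90.

The matrix is block upper-triangular with a 2×2 block and a 2×2 block on the diagonal, so its determinant equals the product of the determinants of the diagonal blocks.
det of the 2×2 block = 6
det of the 2×2 block = 15
det = (6)·(15) = 90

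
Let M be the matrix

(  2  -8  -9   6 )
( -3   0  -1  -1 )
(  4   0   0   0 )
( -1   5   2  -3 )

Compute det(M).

Expand along row 3 (it has 3 zeros):
  + (4) · M_31   where M_31 = det([-8 -9 6; 0 -1 -1; 5 2 -3]) = 35
det = (+1)·(4)·(35) = 140

The determinant is 140.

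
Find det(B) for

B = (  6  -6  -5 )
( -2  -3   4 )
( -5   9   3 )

Expand along row 1:
  + 6 · |-3 4; 9 3| = 6·(-9 − 36) = -270
  − (-6) · |-2 4; -5 3| = −(-6)·(-6 − (-20)) = 84
  + (-5) · |-2 -3; -5 9| = (-5)·(-18 − 15) = 165
Sum: (-270) + (84) + (165) = -21

det(B) = -21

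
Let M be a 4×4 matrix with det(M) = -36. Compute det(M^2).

1296

det(M^2) = (det M)^2 = (-36)^2 = 1296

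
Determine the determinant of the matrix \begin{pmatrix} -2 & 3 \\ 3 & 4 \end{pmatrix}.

-17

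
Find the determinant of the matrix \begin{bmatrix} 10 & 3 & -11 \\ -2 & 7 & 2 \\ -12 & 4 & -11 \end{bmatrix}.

-1824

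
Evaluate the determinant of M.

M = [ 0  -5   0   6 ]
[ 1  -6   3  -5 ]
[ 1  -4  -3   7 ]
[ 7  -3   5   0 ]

det(M) = -1302

Expand along row 1 (it has 2 zeros):
  − (-5) · M_12   where M_12 = det([1 3 -5; 1 -3 7; 7 5 0]) = -18
  − (6) · M_14   where M_14 = det([1 -6 3; 1 -4 -3; 7 -3 5]) = 202
det = (-1)·(-5)·(-18) + (-1)·(6)·(202) = -1302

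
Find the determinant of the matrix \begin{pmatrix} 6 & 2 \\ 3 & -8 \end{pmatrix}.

The determinant is -54.

det = 6·(-8) − 2·3 = -48 − 6 = -54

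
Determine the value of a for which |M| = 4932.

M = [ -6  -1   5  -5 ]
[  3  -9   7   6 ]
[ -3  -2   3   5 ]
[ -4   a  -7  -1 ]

Expanding along the row containing a, det(M) is linear in a: det(M) = (-417)·a + (3681).
Set (-417)·a + (3681) = 4932  ⇒  (-417)·a = 1251  ⇒  a = -3.

-3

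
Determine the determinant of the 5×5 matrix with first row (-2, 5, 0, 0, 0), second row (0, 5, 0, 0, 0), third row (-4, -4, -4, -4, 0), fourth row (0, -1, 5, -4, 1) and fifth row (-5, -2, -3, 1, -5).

The matrix is block lower-triangular with a 2×2 block and a 3×3 block on the diagonal, so its determinant equals the product of the determinants of the diagonal blocks.
det of the 2×2 block = -10
det of the 3×3 block = -164
det = (-10)·(-164) = 1640

The determinant is 1640.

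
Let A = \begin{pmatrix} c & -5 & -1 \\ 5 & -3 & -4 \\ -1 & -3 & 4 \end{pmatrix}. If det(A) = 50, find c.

2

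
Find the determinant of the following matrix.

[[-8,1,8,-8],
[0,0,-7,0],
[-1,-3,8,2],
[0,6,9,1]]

Expand along row 2 (it has 3 zeros):
  − (-7) · M_23   where M_23 = det([-8 1 -8; -1 -3 2; 0 6 1]) = 169
det = (-1)·(-7)·(169) = 1183

1183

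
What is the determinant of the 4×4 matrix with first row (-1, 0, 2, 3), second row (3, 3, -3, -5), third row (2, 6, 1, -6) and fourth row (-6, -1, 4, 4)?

130

Expand along row 1 (it has 1 zero):
  + (-1) · M_11   where M_11 = det([3 -3 -5; 6 1 -6; -1 4 4]) = 13
  + (2) · M_13   where M_13 = det([3 3 -5; 2 6 -6; -6 -1 4]) = -32
  − (3) · M_14   where M_14 = det([3 3 -3; 2 6 1; -6 -1 4]) = -69
det = (+1)·(-1)·(13) + (+1)·(2)·(-32) + (-1)·(3)·(-69) = 130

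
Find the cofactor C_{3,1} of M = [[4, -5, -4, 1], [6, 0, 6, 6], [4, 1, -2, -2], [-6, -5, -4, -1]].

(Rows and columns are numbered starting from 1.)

The cofactor is 60.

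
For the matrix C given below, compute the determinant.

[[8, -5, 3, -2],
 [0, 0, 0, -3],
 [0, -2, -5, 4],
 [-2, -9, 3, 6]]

|C| = 1410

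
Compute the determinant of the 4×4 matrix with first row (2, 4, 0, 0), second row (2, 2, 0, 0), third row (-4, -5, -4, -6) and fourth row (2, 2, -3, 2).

104

The matrix is block lower-triangular with a 2×2 block and a 2×2 block on the diagonal, so its determinant equals the product of the determinants of the diagonal blocks.
det of the 2×2 block = -4
det of the 2×2 block = -26
det = (-4)·(-26) = 104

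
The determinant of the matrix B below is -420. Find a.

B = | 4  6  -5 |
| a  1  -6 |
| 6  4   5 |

Expanding along the column containing a, det(B) is linear in a: det(B) = (-50)·a + (-70).
Set (-50)·a + (-70) = -420  ⇒  (-50)·a = -350  ⇒  a = 7.

7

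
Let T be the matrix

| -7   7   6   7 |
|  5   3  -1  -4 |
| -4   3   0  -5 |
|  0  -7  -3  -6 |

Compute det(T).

Expand along row 3 (it has 1 zero):
  + (-4) · M_31   where M_31 = det([7 6 7; 3 -1 -4; -7 -3 -6]) = 122
  − (3) · M_32   where M_32 = det([-7 6 7; 5 -1 -4; 0 -3 -6]) = 117
  − (-5) · M_34   where M_34 = det([-7 7 6; 5 3 -1; 0 -7 -3]) = 7
det = (+1)·(-4)·(122) + (-1)·(3)·(117) + (-1)·(-5)·(7) = -804

The determinant is -804.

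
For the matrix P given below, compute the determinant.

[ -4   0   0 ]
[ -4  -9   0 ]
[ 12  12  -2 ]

-72

P is lower triangular, so det(P) is the product of the diagonal entries:
det = (-4) · (-9) · (-2) = -72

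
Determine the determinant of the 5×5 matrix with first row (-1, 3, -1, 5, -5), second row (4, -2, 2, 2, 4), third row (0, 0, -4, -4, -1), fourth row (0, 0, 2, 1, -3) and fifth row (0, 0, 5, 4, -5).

The matrix is block upper-triangular with a 2×2 block and a 3×3 block on the diagonal, so its determinant equals the product of the determinants of the diagonal blocks.
det of the 2×2 block = -10
det of the 3×3 block = -11
det = (-10)·(-11) = 110

110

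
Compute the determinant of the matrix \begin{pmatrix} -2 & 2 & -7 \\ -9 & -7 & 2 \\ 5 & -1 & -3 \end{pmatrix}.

Expand along column 1:
  + (-2) · |-7 2; -1 -3| = (-2)·(21 − (-2)) = -46
  − (-9) · |2 -7; -1 -3| = −(-9)·(-6 − 7) = -117
  + 5 · |2 -7; -7 2| = 5·(4 − 49) = -225
Sum: (-46) + (-117) + (-225) = -388

-388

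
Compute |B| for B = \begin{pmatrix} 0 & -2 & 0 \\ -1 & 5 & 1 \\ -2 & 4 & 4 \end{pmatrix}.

|B| = -4

Expand along row 1:
  − (-2) · |-1 1; -2 4| = −(-2)·(-4 − (-2)) = -4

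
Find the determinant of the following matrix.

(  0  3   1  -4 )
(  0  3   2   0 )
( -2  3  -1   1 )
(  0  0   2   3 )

Expand along column 1 (it has 3 zeros):
  + (-2) · M_31   where M_31 = det([3 1 -4; 3 2 0; 0 2 3]) = -15
det = (+1)·(-2)·(-15) = 30

The determinant is 30.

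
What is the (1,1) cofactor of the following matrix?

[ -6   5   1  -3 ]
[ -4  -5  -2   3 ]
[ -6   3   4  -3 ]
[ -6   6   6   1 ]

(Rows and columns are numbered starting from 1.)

-86

Delete row 1 and column 1; the remaining 3×3 submatrix is [-5 -2 3; 3 4 -3; 6 6 1].
Its determinant is -86.
The cofactor carries sign (−1)^(1+1) = +1, so C_{1,1} = +(-86) = -86.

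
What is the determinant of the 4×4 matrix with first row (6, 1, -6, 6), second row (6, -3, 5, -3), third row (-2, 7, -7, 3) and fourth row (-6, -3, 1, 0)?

Expand along row 4 (it has 1 zero):
  − (-6) · M_41   where M_41 = det([1 -6 6; -3 5 -3; 7 -7 3]) = -18
  + (-3) · M_42   where M_42 = det([6 -6 6; 6 5 -3; -2 -7 3]) = -156
  − (1) · M_43   where M_43 = det([6 1 6; 6 -3 -3; -2 7 3]) = 276
det = (-1)·(-6)·(-18) + (+1)·(-3)·(-156) + (-1)·(1)·(276) = 84

84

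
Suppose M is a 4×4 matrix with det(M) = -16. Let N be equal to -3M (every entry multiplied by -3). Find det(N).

For a 4×4 matrix, det(-3M) = (-3)^4·det(M) = 81·det(M).
det(N) = (81)·(-16) = -1296

-1296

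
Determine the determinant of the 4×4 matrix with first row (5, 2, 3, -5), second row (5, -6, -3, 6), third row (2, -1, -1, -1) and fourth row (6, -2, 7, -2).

-465

Expand along row 1:
  + (5) · M_11   where M_11 = det([-6 -3 6; -1 -1 -1; -2 7 -2]) = -108
  − (2) · M_12   where M_12 = det([5 -3 6; 2 -1 -1; 6 7 -2]) = 171
  + (3) · M_13   where M_13 = det([5 -6 6; 2 -1 -1; 6 -2 -2]) = 24
  − (-5) · M_14   where M_14 = det([5 -6 -3; 2 -1 -1; 6 -2 7]) = 69
det = (+1)·(5)·(-108) + (-1)·(2)·(171) + (+1)·(3)·(24) + (-1)·(-5)·(69) = -465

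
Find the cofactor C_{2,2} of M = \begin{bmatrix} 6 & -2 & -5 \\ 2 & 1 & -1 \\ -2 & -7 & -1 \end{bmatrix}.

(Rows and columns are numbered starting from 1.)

-16

Delete row 2 and column 2; the remaining 2×2 submatrix is [6 -5; -2 -1].
Its determinant is 6·(-1) − (-5)·(-2) = -16.
The cofactor carries sign (−1)^(2+2) = +1, so C_{2,2} = +(-16) = -16.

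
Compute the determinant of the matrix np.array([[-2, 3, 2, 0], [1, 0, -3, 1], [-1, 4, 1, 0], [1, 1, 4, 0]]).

Expand along column 4 (it has 3 zeros):
  + (1) · M_24   where M_24 = det([-2 3 2; -1 4 1; 1 1 4]) = -25
det = (+1)·(1)·(-25) = -25

-25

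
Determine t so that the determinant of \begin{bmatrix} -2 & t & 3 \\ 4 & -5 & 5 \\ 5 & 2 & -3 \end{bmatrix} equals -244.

-9

Expanding along the column containing t, det(M) is linear in t: det(M) = (37)·t + (89).
Set (37)·t + (89) = -244  ⇒  (37)·t = -333  ⇒  t = -9.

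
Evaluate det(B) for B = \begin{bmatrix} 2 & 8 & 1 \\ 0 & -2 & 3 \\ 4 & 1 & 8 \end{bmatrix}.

The determinant is 66.

Expand along row 2:
  + (-2) · |2 1; 4 8| = (-2)·(16 − 4) = -24
  − 3 · |2 8; 4 1| = −3·(2 − 32) = 90
Sum: (-24) + (90) = 66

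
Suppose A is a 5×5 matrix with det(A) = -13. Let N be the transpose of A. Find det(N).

The determinant is -13.

det(Aᵀ) = det(A).
det(N) = (1)·(-13) = -13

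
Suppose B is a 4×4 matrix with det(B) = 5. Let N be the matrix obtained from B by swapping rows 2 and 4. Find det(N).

Swapping two rows multiplies the determinant by −1.
det(N) = (-1)·(5) = -5

|N| = -5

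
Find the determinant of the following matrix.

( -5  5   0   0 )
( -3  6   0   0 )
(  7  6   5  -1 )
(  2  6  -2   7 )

-495

The matrix is block lower-triangular with a 2×2 block and a 2×2 block on the diagonal, so its determinant equals the product of the determinants of the diagonal blocks.
det of the 2×2 block = -15
det of the 2×2 block = 33
det = (-15)·(33) = -495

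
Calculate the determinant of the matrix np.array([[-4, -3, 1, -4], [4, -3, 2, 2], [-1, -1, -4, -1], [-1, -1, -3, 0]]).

-107

Expand along row 4 (it has 1 zero):
  − (-1) · M_41   where M_41 = det([-3 1 -4; -3 2 2; -1 -4 -1]) = -79
  + (-1) · M_42   where M_42 = det([-4 1 -4; 4 2 2; -1 -4 -1]) = 34
  − (-3) · M_43   where M_43 = det([-4 -3 -4; 4 -3 2; -1 -1 -1]) = 2
det = (-1)·(-1)·(-79) + (+1)·(-1)·(34) + (-1)·(-3)·(2) = -107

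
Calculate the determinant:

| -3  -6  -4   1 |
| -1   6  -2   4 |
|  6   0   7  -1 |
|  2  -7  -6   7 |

Expand along row 3 (it has 1 zero):
  + (6) · M_31   where M_31 = det([-6 -4 1; 6 -2 4; -7 -6 7]) = 170
  + (7) · M_33   where M_33 = det([-3 -6 1; -1 6 4; 2 -7 7]) = -305
  − (-1) · M_34   where M_34 = det([-3 -6 -4; -1 6 -2; 2 -7 -6]) = 230
det = (+1)·(6)·(170) + (+1)·(7)·(-305) + (-1)·(-1)·(230) = -885

The determinant is -885.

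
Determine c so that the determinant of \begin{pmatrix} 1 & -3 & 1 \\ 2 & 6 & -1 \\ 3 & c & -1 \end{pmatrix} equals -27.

-2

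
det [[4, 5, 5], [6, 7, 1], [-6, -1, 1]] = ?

152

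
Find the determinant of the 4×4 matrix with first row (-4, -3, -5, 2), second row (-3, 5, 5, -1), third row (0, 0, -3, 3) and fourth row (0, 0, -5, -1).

-522

The matrix is block upper-triangular with a 2×2 block and a 2×2 block on the diagonal, so its determinant equals the product of the determinants of the diagonal blocks.
det of the 2×2 block = -29
det of the 2×2 block = 18
det = (-29)·(18) = -522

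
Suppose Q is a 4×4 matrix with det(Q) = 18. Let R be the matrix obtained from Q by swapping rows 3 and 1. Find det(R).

Swapping two rows multiplies the determinant by −1.
det(R) = (-1)·(18) = -18

-18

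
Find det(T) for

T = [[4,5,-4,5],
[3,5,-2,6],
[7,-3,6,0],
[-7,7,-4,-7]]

Expand along row 3 (it has 1 zero):
  + (7) · M_31   where M_31 = det([5 -4 5; 5 -2 6; 7 -4 -7]) = -148
  − (-3) · M_32   where M_32 = det([4 -4 5; 3 -2 6; -7 -4 -7]) = 106
  + (6) · M_33   where M_33 = det([4 5 5; 3 5 6; -7 7 -7]) = -133
det = (+1)·(7)·(-148) + (-1)·(-3)·(106) + (+1)·(6)·(-133) = -1516

-1516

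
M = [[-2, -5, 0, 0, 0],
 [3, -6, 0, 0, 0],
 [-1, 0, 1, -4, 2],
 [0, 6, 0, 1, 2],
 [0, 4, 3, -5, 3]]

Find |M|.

|M| = -459

M is block lower-triangular with a 2×2 block and a 3×3 block on the diagonal, so its determinant equals the product of the determinants of the diagonal blocks.
det of the 2×2 block = 27
det of the 3×3 block = -17
det = (27)·(-17) = -459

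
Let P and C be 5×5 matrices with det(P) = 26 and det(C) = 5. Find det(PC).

det(PC) = det(P)·det(C) = (26)·(5) = 130

130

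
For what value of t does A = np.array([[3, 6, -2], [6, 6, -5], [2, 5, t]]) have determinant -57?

Expanding along the column containing t, det(A) is linear in t: det(A) = (-18)·t + (-21).
Set (-18)·t + (-21) = -57  ⇒  (-18)·t = -36  ⇒  t = 2.

t = 2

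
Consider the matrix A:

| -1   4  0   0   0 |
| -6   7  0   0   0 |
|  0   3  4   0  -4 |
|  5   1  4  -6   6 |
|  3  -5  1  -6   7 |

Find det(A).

816

A is block lower-triangular with a 2×2 block and a 3×3 block on the diagonal, so its determinant equals the product of the determinants of the diagonal blocks.
det of the 2×2 block = 17
det of the 3×3 block = 48
det = (17)·(48) = 816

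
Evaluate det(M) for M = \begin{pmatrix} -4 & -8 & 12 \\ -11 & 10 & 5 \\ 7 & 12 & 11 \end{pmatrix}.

Expand along column 1:
  + (-4) · |10 5; 12 11| = (-4)·(110 − 60) = -200
  − (-11) · |-8 12; 12 11| = −(-11)·(-88 − 144) = -2552
  + 7 · |-8 12; 10 5| = 7·(-40 − 120) = -1120
Sum: (-200) + (-2552) + (-1120) = -3872

-3872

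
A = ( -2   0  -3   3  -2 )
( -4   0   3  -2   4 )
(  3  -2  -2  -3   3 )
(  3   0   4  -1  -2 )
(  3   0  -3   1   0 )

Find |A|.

Expand along column 2 (it has 4 zeros):
  − (-2) · M_32   where M_32 = det([-2 -3 3 -2; -4 3 -2 4; 3 4 -1 -2; 3 -3 1 0]) = -106
det = (-1)·(-2)·(-106) = -212

The determinant is -212.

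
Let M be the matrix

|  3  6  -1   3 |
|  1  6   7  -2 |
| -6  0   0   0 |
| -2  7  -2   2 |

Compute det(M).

582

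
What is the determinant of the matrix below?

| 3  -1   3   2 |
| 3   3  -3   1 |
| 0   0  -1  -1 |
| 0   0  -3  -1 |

The matrix is block upper-triangular with a 2×2 block and a 2×2 block on the diagonal, so its determinant equals the product of the determinants of the diagonal blocks.
det of the 2×2 block = 12
det of the 2×2 block = -2
det = (12)·(-2) = -24

-24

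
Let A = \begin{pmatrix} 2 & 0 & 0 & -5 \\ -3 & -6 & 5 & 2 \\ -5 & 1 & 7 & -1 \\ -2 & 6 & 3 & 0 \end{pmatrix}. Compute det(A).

Expand along row 1 (it has 2 zeros):
  + (2) · M_11   where M_11 = det([-6 5 2; 1 7 -1; 6 3 0]) = -126
  − (-5) · M_14   where M_14 = det([-3 -6 5; -5 1 7; -2 6 3]) = -29
det = (+1)·(2)·(-126) + (-1)·(-5)·(-29) = -397

-397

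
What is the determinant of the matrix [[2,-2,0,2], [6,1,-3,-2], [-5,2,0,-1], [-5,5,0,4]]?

-162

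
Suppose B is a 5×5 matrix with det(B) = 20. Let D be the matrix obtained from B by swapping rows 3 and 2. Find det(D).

Swapping two rows multiplies the determinant by −1.
det(D) = (-1)·(20) = -20

-20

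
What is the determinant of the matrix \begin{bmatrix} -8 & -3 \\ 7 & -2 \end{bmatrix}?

det = (-8)·(-2) − (-3)·7 = 16 − (-21) = 37

The determinant is 37.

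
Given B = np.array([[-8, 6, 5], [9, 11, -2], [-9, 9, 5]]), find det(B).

The determinant is 154.

Expand along column 1:
  + (-8) · |11 -2; 9 5| = (-8)·(55 − (-18)) = -584
  − 9 · |6 5; 9 5| = −9·(30 − 45) = 135
  + (-9) · |6 5; 11 -2| = (-9)·(-12 − 55) = 603
Sum: (-584) + (135) + (603) = 154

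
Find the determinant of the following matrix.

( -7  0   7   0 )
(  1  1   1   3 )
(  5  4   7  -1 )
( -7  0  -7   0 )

Expand along row 1 (it has 2 zeros):
  + (-7) · M_11   where M_11 = det([1 1 3; 4 7 -1; 0 -7 0]) = -91
  + (7) · M_13   where M_13 = det([1 1 3; 5 4 -1; -7 0 0]) = 91
det = (+1)·(-7)·(-91) + (+1)·(7)·(91) = 1274

1274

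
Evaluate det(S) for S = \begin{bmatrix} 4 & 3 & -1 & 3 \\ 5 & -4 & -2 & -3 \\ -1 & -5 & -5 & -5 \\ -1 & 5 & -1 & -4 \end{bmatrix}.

The determinant is -1208.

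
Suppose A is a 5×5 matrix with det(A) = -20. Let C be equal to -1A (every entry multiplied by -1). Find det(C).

20

For a 5×5 matrix, det(-1A) = (-1)^5·det(A) = -1·det(A).
det(C) = (-1)·(-20) = 20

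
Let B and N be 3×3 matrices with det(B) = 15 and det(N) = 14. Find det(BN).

|BN| = 210

det(BN) = det(B)·det(N) = (15)·(14) = 210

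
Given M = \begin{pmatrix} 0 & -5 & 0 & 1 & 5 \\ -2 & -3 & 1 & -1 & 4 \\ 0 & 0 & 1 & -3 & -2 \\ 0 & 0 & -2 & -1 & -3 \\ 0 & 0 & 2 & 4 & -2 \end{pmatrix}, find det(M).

M is block upper-triangular with a 2×2 block and a 3×3 block on the diagonal, so its determinant equals the product of the determinants of the diagonal blocks.
det of the 2×2 block = -10
det of the 3×3 block = 56
det = (-10)·(56) = -560

|M| = -560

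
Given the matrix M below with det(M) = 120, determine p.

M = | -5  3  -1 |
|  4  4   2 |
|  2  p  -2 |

6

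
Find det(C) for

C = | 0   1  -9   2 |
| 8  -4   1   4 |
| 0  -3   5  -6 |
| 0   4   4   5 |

det(C) = -528

Expand along column 1 (it has 3 zeros):
  − (8) · M_21   where M_21 = det([1 -9 2; -3 5 -6; 4 4 5]) = 66
det = (-1)·(8)·(66) = -528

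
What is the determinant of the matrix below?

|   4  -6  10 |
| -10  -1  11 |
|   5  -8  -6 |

Expand along column 1:
  + 4 · |-1 11; -8 -6| = 4·(6 − (-88)) = 376
  − (-10) · |-6 10; -8 -6| = −(-10)·(36 − (-80)) = 1160
  + 5 · |-6 10; -1 11| = 5·(-66 − (-10)) = -280
Sum: (376) + (1160) + (-280) = 1256

The determinant is 1256.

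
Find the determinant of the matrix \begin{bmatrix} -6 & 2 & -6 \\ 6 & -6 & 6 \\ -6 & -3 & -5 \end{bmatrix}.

The determinant is 24.

Expand along column 1:
  + (-6) · |-6 6; -3 -5| = (-6)·(30 − (-18)) = -288
  − 6 · |2 -6; -3 -5| = −6·(-10 − 18) = 168
  + (-6) · |2 -6; -6 6| = (-6)·(12 − 36) = 144
Sum: (-288) + (168) + (144) = 24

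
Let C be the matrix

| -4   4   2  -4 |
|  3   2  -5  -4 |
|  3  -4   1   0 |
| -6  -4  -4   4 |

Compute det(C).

1376

Expand along row 3 (it has 1 zero):
  + (3) · M_31   where M_31 = det([4 2 -4; 2 -5 -4; -4 -4 4]) = -16
  − (-4) · M_32   where M_32 = det([-4 2 -4; 3 -5 -4; -6 -4 4]) = 336
  + (1) · M_33   where M_33 = det([-4 4 -4; 3 2 -4; -6 -4 4]) = 80
det = (+1)·(3)·(-16) + (-1)·(-4)·(336) + (+1)·(1)·(80) = 1376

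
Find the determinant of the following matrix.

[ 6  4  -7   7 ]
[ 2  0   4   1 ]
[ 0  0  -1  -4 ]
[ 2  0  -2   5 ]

The determinant is 224.

Expand along column 2 (it has 3 zeros):
  − (4) · M_12   where M_12 = det([2 4 1; 0 -1 -4; 2 -2 5]) = -56
det = (-1)·(4)·(-56) = 224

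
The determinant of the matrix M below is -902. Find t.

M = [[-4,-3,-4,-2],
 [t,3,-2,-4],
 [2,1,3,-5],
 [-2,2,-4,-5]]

Expanding along the column containing t, det(M) is linear in t: det(M) = (-145)·t + (-32).
Set (-145)·t + (-32) = -902  ⇒  (-145)·t = -870  ⇒  t = 6.

6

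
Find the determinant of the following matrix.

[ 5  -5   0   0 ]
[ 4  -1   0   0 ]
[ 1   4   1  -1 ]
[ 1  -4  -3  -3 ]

The matrix is block lower-triangular with a 2×2 block and a 2×2 block on the diagonal, so its determinant equals the product of the determinants of the diagonal blocks.
det of the 2×2 block = 15
det of the 2×2 block = -6
det = (15)·(-6) = -90

-90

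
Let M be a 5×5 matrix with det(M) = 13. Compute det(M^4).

det(M^4) = (det M)^4 = (13)^4 = 28561

28561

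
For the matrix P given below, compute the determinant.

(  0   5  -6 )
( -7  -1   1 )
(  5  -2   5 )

Expand along column 1:
  − (-7) · |5 -6; -2 5| = −(-7)·(25 − 12) = 91
  + 5 · |5 -6; -1 1| = 5·(5 − 6) = -5
Sum: (91) + (-5) = 86

det(P) = 86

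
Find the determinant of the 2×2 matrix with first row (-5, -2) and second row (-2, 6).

det = (-5)·6 − (-2)·(-2) = -30 − 4 = -34

-34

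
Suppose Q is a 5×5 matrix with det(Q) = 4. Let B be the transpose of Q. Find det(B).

det(Qᵀ) = det(Q).
det(B) = (1)·(4) = 4

4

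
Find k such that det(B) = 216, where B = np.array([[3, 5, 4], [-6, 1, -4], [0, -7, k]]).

4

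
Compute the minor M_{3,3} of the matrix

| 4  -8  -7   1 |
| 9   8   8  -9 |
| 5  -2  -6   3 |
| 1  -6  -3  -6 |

The minor is -830.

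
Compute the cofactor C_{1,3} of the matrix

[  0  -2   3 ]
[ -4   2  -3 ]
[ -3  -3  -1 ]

Delete row 1 and column 3; the remaining 2×2 submatrix is [-4 2; -3 -3].
Its determinant is (-4)·(-3) − 2·(-3) = 18.
The cofactor carries sign (−1)^(1+3) = +1, so C_{1,3} = +(18) = 18.

The cofactor is 18.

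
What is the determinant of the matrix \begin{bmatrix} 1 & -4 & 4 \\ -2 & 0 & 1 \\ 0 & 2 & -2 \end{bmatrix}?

-2

Expand along column 1:
  + 1 · |0 1; 2 -2| = 1·(0 − 2) = -2
  − (-2) · |-4 4; 2 -2| = −(-2)·(8 − 8) = 0
Sum: (-2) + (0) = -2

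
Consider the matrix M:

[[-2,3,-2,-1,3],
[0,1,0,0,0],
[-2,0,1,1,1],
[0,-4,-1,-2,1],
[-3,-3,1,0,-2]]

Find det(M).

-33

Expand along row 2 (it has 4 zeros):
  + (1) · M_22   where M_22 = det([-2 -2 -1 3; -2 1 1 1; 0 -1 -2 1; -3 1 0 -2]) = -33
det = (+1)·(1)·(-33) = -33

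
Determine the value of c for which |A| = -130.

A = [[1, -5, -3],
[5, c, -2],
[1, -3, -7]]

Expanding along the row containing c, det(A) is linear in c: det(A) = (-4)·c + (-126).
Set (-4)·c + (-126) = -130  ⇒  (-4)·c = -4  ⇒  c = 1.

1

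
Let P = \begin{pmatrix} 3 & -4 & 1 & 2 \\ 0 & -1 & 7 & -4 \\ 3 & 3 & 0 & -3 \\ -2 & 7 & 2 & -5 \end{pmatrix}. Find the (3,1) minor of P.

-27

Delete row 3 and column 1; the remaining 3×3 submatrix is [-4 1 2; -1 7 -4; 7 2 -5].
Its determinant is -27.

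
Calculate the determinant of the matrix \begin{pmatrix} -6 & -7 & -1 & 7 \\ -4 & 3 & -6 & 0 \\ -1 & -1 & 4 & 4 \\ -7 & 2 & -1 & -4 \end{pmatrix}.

Expand along row 2 (it has 1 zero):
  − (-4) · M_21   where M_21 = det([-7 -1 7; -1 4 4; 2 -1 -4]) = 31
  + (3) · M_22   where M_22 = det([-6 -1 7; -1 4 4; -7 -1 -4]) = 307
  − (-6) · M_23   where M_23 = det([-6 -7 7; -1 -1 4; -7 2 -4]) = 185
det = (-1)·(-4)·(31) + (+1)·(3)·(307) + (-1)·(-6)·(185) = 2155

2155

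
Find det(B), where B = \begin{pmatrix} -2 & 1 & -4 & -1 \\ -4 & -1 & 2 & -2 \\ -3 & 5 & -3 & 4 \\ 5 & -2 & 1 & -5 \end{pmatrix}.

Expand along row 1:
  + (-2) · M_11   where M_11 = det([-1 2 -2; 5 -3 4; -2 1 -5]) = 25
  − (1) · M_12   where M_12 = det([-4 2 -2; -3 -3 4; 5 1 -5]) = -58
  + (-4) · M_13   where M_13 = det([-4 -1 -2; -3 5 4; 5 -2 -5]) = 101
  − (-1) · M_14   where M_14 = det([-4 -1 2; -3 5 -3; 5 -2 1]) = -22
det = (+1)·(-2)·(25) + (-1)·(1)·(-58) + (+1)·(-4)·(101) + (-1)·(-1)·(-22) = -418

-418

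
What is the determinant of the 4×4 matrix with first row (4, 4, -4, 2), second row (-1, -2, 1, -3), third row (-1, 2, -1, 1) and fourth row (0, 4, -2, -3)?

-56

Expand along row 4 (it has 1 zero):
  + (4) · M_42   where M_42 = det([4 -4 2; -1 1 -3; -1 -1 1]) = -20
  − (-2) · M_43   where M_43 = det([4 4 2; -1 -2 -3; -1 2 1]) = 24
  + (-3) · M_44   where M_44 = det([4 4 -4; -1 -2 1; -1 2 -1]) = 8
det = (+1)·(4)·(-20) + (-1)·(-2)·(24) + (+1)·(-3)·(8) = -56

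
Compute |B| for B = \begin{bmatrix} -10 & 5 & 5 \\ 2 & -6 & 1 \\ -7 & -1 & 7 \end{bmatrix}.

Expand along row 1:
  + (-10) · |-6 1; -1 7| = (-10)·(-42 − (-1)) = 410
  − 5 · |2 1; -7 7| = −5·(14 − (-7)) = -105
  + 5 · |2 -6; -7 -1| = 5·(-2 − 42) = -220
Sum: (410) + (-105) + (-220) = 85

The determinant is 85.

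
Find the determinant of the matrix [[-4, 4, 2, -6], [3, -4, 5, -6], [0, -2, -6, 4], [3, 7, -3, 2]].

Expand along row 3 (it has 1 zero):
  − (-2) · M_32   where M_32 = det([-4 2 -6; 3 5 -6; 3 -3 2]) = 128
  + (-6) · M_33   where M_33 = det([-4 4 -6; 3 -4 -6; 3 7 2]) = -430
  − (4) · M_34   where M_34 = det([-4 4 2; 3 -4 5; 3 7 -3]) = 254
det = (-1)·(-2)·(128) + (+1)·(-6)·(-430) + (-1)·(4)·(254) = 1820

The determinant is 1820.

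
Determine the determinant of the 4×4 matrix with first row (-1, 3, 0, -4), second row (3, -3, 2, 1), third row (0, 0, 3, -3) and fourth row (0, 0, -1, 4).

The determinant is -54.

The matrix is block upper-triangular with a 2×2 block and a 2×2 block on the diagonal, so its determinant equals the product of the determinants of the diagonal blocks.
det of the 2×2 block = -6
det of the 2×2 block = 9
det = (-6)·(9) = -54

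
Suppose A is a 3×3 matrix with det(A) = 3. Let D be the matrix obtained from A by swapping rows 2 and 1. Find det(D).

-3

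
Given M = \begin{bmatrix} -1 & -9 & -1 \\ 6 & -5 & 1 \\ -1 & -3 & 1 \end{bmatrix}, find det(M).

det(M) = 88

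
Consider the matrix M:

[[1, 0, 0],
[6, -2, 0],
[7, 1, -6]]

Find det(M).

M is lower triangular, so det(M) is the product of the diagonal entries:
det = (1) · (-2) · (-6) = 12

The determinant is 12.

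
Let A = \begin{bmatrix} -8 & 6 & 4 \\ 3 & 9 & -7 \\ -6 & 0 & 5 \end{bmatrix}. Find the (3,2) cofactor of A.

Delete row 3 and column 2; the remaining 2×2 submatrix is [-8 4; 3 -7].
Its determinant is (-8)·(-7) − 4·3 = 44.
The cofactor carries sign (−1)^(3+2) = −1, so C_{3,2} = −(44) = -44.

-44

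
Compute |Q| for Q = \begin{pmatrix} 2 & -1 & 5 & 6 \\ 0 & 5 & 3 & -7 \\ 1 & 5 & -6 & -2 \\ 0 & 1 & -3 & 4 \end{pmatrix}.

-540

Expand along column 1 (it has 2 zeros):
  + (2) · M_11   where M_11 = det([5 3 -7; 5 -6 -2; 1 -3 4]) = -153
  + (1) · M_31   where M_31 = det([-1 5 6; 5 3 -7; 1 -3 4]) = -234
det = (+1)·(2)·(-153) + (+1)·(1)·(-234) = -540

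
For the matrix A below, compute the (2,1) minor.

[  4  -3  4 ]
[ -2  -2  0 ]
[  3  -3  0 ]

Delete row 2 and column 1; the remaining 2×2 submatrix is [-3 4; -3 0].
Its determinant is (-3)·0 − 4·(-3) = 12.

12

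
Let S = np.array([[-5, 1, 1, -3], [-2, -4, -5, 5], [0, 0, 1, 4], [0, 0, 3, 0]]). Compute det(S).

|S| = -264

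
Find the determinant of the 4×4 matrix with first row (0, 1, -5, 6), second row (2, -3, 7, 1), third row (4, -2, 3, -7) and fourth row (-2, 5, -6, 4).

Expand along row 1 (it has 1 zero):
  − (1) · M_12   where M_12 = det([2 7 1; 4 3 -7; -2 -6 4]) = -92
  + (-5) · M_13   where M_13 = det([2 -3 1; 4 -2 -7; -2 5 4]) = 76
  − (6) · M_14   where M_14 = det([2 -3 7; 4 -2 3; -2 5 -6]) = 52
det = (-1)·(1)·(-92) + (+1)·(-5)·(76) + (-1)·(6)·(52) = -600

The determinant is -600.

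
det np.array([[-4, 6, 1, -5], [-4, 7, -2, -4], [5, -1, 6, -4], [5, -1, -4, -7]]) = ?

Expand along row 1:
  + (-4) · M_11   where M_11 = det([7 -2 -4; -1 6 -4; -1 -4 -7]) = -440
  − (6) · M_12   where M_12 = det([-4 -2 -4; 5 6 -4; 5 -4 -7]) = 402
  + (1) · M_13   where M_13 = det([-4 7 -4; 5 -1 -4; 5 -1 -7]) = 93
  − (-5) · M_14   where M_14 = det([-4 7 -2; 5 -1 6; 5 -1 -4]) = 310
det = (+1)·(-4)·(-440) + (-1)·(6)·(402) + (+1)·(1)·(93) + (-1)·(-5)·(310) = 991

991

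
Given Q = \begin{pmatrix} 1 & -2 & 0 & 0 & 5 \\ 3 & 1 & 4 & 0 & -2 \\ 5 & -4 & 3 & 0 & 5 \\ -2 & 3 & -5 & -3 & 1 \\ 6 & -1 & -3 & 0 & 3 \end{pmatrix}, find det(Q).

1056

Expand along column 4 (it has 4 zeros):
  + (-3) · M_44   where M_44 = det([1 -2 0 5; 3 1 4 -2; 5 -4 3 5; 6 -1 -3 3]) = -352
det = (+1)·(-3)·(-352) = 1056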